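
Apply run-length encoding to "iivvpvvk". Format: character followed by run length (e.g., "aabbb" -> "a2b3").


Input: 'iivvpvvk'
Operation: identify consecutive runs
Runs: 'ii' -> i2, 'vv' -> v2, 'p' -> p1, 'vv' -> v2, 'k' -> k1
Encoded: i2v2p1v2k1


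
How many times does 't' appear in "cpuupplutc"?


Input string: 'cpuupplutc'
Target character: 't'
Scan each position: s[8]='t'
Matches found at indices: 8
Total: 1


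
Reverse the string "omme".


Input string: 'omme'
Operation: reverse character order
Original order: 'o' -> 'm' -> 'm' -> 'e'
Reversed order: 'e' -> 'm' -> 'm' -> 'o'
Result: emmo


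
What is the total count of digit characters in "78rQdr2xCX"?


Input string: '78rQdr2xCX'
Operation: count digit characters (0-9)
Scan: '7'(digit), '8'(digit), 'r', 'Q', 'd', 'r', '2'(digit), 'x', 'C', 'X'
Digits found: 3
Result: 3


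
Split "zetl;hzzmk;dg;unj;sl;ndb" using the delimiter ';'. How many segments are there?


Input string: 'zetl;hzzmk;dg;unj;sl;ndb'
Delimiter: ';'
Split result: 'zetl', 'hzzmk', 'dg', 'unj', 'sl', 'ndb'
Number of parts: 6


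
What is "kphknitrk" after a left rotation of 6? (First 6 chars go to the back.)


Input: 'kphknitrk', shift = 6
Operation: split at index 6 and swap parts
Front part s[0:6] = 'kphkni'
Back part s[6:] = 'trk'
Rotated = back + front = 'trk' + 'kphkni'
Result: trkkphkni


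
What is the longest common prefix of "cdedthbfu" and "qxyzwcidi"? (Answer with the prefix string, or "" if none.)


String 1: 'cdedthbfu'
String 2: 'qxyzwcidi'
Compare position by position:
pos 0: 'c' vs 'q' differ -> stop
Longest common prefix: "" (length 0)


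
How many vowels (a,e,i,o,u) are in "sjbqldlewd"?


Input string: 'sjbqldlewd'
Operation: count vowels (a, e, i, o, u)
Scan: s[0]='s', s[1]='j', s[2]='b', s[3]='q', s[4]='l', s[5]='d', s[6]='l', s[7]='e' (vowel), s[8]='w', s[9]='d'
Vowels found: 1
Result: 1


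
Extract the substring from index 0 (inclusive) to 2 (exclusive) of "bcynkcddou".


Input string: 'bcynkcddou'
Operation: slice [0:2]
Extract characters: s[0]='b', s[1]='c'
Result: bc


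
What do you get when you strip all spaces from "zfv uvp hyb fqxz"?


Input string: 'zfv uvp hyb fqxz'
Operation: remove all spaces
Words: 'zfv', 'uvp', 'hyb', 'fqxz'
Join without spaces: zfvuvphybfqxz


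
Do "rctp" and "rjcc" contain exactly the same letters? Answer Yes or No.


String 1: 'rctp' -> sorted: 'cprt'
String 2: 'rjcc' -> sorted: 'ccjr'
Compare sorted forms: 'cprt' != 'ccjr'
Anagram: No


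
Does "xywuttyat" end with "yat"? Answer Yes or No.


Input string: 'xywuttyat'
Suffix to check: 'yat'
Last 3 characters of input: 'yat'
Match: True
Result: Yes


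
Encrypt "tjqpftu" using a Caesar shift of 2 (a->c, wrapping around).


Input: 'tjqpftu', shift = 2
Operation: for each letter, (position + 2) mod 26
Mapping: 't'(19+2=21)->'v', 'j'(9+2=11)->'l', 'q'(16+2=18)->'s', 'p'(15+2=17)->'r', 'f'(5+2=7)->'h', 't'(19+2=21)->'v', 'u'(20+2=22)->'w'
Result: vlsrhvw


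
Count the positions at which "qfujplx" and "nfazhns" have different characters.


String 1: 'qfujplx'
String 2: 'nfazhns'
Compare each position: pos 0: 'q'!='n', pos 1: 'f'=='f', pos 2: 'u'!='a', pos 3: 'j'!='z', pos 4: 'p'!='h', pos 5: 'l'!='n', pos 6: 'x'!='s'
Differing positions: 6
Hamming distance: 6


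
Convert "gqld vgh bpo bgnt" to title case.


Input string: 'gqld vgh bpo bgnt'
Operation: capitalize first letter of each word
Word transformations: 'gqld'->'Gqld', 'vgh'->'Vgh', 'bpo'->'Bpo', 'bgnt'->'Bgnt'
Result: Gqld Vgh Bpo Bgnt


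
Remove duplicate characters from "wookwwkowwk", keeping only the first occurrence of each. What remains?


Input: 'wookwwkowwk'
Operation: keep first occurrence of each character
Scan: s[0]='w' new -> keep; s[1]='o' new -> keep; s[2]='o' seen -> skip; s[3]='k' new -> keep; s[4]='w' seen -> skip; s[5]='w' seen -> skip; s[6]='k' seen -> skip; s[7]='o' seen -> skip; s[8]='w' seen -> skip; s[9]='w' seen -> skip; s[10]='k' seen -> skip
Result: wok


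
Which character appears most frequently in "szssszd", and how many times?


Input: 'szssszd'
Operation: tally each character
Counts: 'd':1, 's':4, 'z':2
Maximum: 's' appears 4 times


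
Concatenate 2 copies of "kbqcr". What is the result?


Input string: 'kbqcr'
Operation: repeat 2 times
Concatenation: 'kbqcr' + 'kbqcr'
Result: kbqcrkbqcr


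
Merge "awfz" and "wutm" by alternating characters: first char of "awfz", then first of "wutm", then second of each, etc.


String 1: 'awfz'
String 2: 'wutm'
Operation: alternate characters
Pairs: 'a'+'w', 'w'+'u', 'f'+'t', 'z'+'m'
Result: awwuftzm


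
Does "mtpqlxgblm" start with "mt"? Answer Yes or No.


Input string: 'mtpqlxgblm'
Prefix to check: 'mt'
First 2 characters of input: 'mt'
Match: True
Result: Yes


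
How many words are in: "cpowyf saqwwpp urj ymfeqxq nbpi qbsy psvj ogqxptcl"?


Input string: 'cpowyf saqwwpp urj ymfeqxq nbpi qbsy psvj ogqxptcl'
Operation: split by spaces
Words found: 'cpowyf', 'saqwwpp', 'urj', 'ymfeqxq', 'nbpi', 'qbsy', 'psvj', 'ogqxptcl'
Word count: 8


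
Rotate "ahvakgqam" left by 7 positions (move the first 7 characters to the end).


Input: 'ahvakgqam', shift = 7
Operation: split at index 7 and swap parts
Front part s[0:7] = 'ahvakgq'
Back part s[7:] = 'am'
Rotated = back + front = 'am' + 'ahvakgq'
Result: amahvakgq


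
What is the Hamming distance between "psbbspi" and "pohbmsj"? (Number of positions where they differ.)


String 1: 'psbbspi'
String 2: 'pohbmsj'
Compare each position: pos 0: 'p'=='p', pos 1: 's'!='o', pos 2: 'b'!='h', pos 3: 'b'=='b', pos 4: 's'!='m', pos 5: 'p'!='s', pos 6: 'i'!='j'
Differing positions: 5
Hamming distance: 5


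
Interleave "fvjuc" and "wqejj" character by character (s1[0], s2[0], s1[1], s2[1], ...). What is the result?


String 1: 'fvjuc'
String 2: 'wqejj'
Operation: alternate characters
Pairs: 'f'+'w', 'v'+'q', 'j'+'e', 'u'+'j', 'c'+'j'
Result: fwvqjeujcj


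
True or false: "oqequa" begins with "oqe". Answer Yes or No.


Input string: 'oqequa'
Prefix to check: 'oqe'
First 3 characters of input: 'oqe'
Match: True
Result: Yes


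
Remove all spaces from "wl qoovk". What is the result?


Input string: 'wl qoovk'
Operation: remove all spaces
Words: 'wl', 'qoovk'
Join without spaces: wlqoovk


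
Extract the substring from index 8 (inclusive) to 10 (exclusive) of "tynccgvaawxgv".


Input string: 'tynccgvaawxgv'
Operation: slice [8:10]
Extract characters: s[8]='a', s[9]='w'
Result: aw


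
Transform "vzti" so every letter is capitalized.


Input string: 'vzti'
Operation: convert each letter to uppercase
Mapping: 'v'->'V', 'z'->'Z', 't'->'T', 'i'->'I'
Result: VZTI


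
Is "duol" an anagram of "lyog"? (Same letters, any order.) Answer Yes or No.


String 1: 'lyog' -> sorted: 'gloy'
String 2: 'duol' -> sorted: 'dlou'
Compare sorted forms: 'gloy' != 'dlou'
Anagram: No


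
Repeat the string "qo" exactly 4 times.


Input string: 'qo'
Operation: repeat 4 times
Concatenation: 'qo' + 'qo' + 'qo' + 'qo'
Result: qoqoqoqo


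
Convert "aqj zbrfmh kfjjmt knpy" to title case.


Input string: 'aqj zbrfmh kfjjmt knpy'
Operation: capitalize first letter of each word
Word transformations: 'aqj'->'Aqj', 'zbrfmh'->'Zbrfmh', 'kfjjmt'->'Kfjjmt', 'knpy'->'Knpy'
Result: Aqj Zbrfmh Kfjjmt Knpy


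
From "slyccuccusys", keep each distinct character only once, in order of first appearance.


Input: 'slyccuccusys'
Operation: keep first occurrence of each character
Scan: s[0]='s' new -> keep; s[1]='l' new -> keep; s[2]='y' new -> keep; s[3]='c' new -> keep; s[4]='c' seen -> skip; s[5]='u' new -> keep; s[6]='c' seen -> skip; s[7]='c' seen -> skip; s[8]='u' seen -> skip; s[9]='s' seen -> skip; s[10]='y' seen -> skip; s[11]='s' seen -> skip
Result: slycu


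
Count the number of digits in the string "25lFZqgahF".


Input string: '25lFZqgahF'
Operation: count digit characters (0-9)
Scan: '2'(digit), '5'(digit), 'l', 'F', 'Z', 'q', 'g', 'a', 'h', 'F'
Digits found: 2
Result: 2


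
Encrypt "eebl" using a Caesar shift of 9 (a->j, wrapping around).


Input: 'eebl', shift = 9
Operation: for each letter, (position + 9) mod 26
Mapping: 'e'(4+9=13)->'n', 'e'(4+9=13)->'n', 'b'(1+9=10)->'k', 'l'(11+9=20)->'u'
Result: nnku


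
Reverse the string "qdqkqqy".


Input string: 'qdqkqqy'
Operation: reverse character order
Original order: 'q' -> 'd' -> 'q' -> 'k' -> 'q' -> 'q' -> 'y'
Reversed order: 'y' -> 'q' -> 'q' -> 'k' -> 'q' -> 'd' -> 'q'
Result: yqqkqdq


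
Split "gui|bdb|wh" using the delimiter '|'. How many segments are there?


Input string: 'gui|bdb|wh'
Delimiter: '|'
Split result: 'gui', 'bdb', 'wh'
Number of parts: 3


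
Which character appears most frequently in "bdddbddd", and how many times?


Input: 'bdddbddd'
Operation: tally each character
Counts: 'b':2, 'd':6
Maximum: 'd' appears 6 times


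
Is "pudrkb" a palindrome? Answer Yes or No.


Input string: 'pudrkb'
Reversed: 'bkrdup'
Compare pairs: s[0]='p' vs s[5]='b' (mismatch), s[1]='u' vs s[4]='k' (mismatch), s[2]='d' vs s[3]='r' (mismatch)
Palindrome: No


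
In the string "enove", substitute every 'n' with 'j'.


Input string: 'enove'
Operation: replace 'n' with 'j'
Positions of 'n': 1
After replacement: ejove


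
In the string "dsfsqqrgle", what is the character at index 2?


Input string: 'dsfsqqrgle'
Operation: get character at index 2
Index mapping: s[0]='d', s[1]='s', s[2]='f'
Result: 'f'


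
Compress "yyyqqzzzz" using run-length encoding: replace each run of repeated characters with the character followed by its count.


Input: 'yyyqqzzzz'
Operation: identify consecutive runs
Runs: 'yyy' -> y3, 'qq' -> q2, 'zzzz' -> z4
Encoded: y3q2z4


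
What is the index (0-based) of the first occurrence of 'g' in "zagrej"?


Input string: 'zagrej'
Target: 'g'
Scanning left to right: s[0]='z', s[1]='a', s[2]='g'
First match at index: 2


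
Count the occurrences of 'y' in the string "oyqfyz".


Input string: 'oyqfyz'
Target character: 'y'
Scan each position: s[1]='y', s[4]='y'
Matches found at indices: 1, 4
Total: 2


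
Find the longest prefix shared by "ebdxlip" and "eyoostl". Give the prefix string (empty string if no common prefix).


String 1: 'ebdxlip'
String 2: 'eyoostl'
Compare position by position:
pos 0: 'e' vs 'e' match
pos 1: 'b' vs 'y' differ -> stop
Longest common prefix: "e" (length 1)


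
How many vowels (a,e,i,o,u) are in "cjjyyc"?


Input string: 'cjjyyc'
Operation: count vowels (a, e, i, o, u)
Scan: s[0]='c', s[1]='j', s[2]='j', s[3]='y', s[4]='y', s[5]='c'
Vowels found: 0
Result: 0


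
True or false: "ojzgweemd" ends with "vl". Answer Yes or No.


Input string: 'ojzgweemd'
Suffix to check: 'vl'
Last 2 characters of input: 'md'
Match: False
Result: No


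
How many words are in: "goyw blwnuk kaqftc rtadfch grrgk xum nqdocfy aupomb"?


Input string: 'goyw blwnuk kaqftc rtadfch grrgk xum nqdocfy aupomb'
Operation: split by spaces
Words found: 'goyw', 'blwnuk', 'kaqftc', 'rtadfch', 'grrgk', 'xum', 'nqdocfy', 'aupomb'
Word count: 8


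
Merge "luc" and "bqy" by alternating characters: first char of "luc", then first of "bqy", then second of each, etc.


String 1: 'luc'
String 2: 'bqy'
Operation: alternate characters
Pairs: 'l'+'b', 'u'+'q', 'c'+'y'
Result: lbuqcy


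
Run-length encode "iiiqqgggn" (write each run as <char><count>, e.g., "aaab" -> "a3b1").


Input: 'iiiqqgggn'
Operation: identify consecutive runs
Runs: 'iii' -> i3, 'qq' -> q2, 'ggg' -> g3, 'n' -> n1
Encoded: i3q2g3n1


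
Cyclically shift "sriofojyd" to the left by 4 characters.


Input: 'sriofojyd', shift = 4
Operation: split at index 4 and swap parts
Front part s[0:4] = 'srio'
Back part s[4:] = 'fojyd'
Rotated = back + front = 'fojyd' + 'srio'
Result: fojydsrio


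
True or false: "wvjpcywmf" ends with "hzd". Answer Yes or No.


Input string: 'wvjpcywmf'
Suffix to check: 'hzd'
Last 3 characters of input: 'wmf'
Match: False
Result: No


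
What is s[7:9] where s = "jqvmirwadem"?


Input string: 'jqvmirwadem'
Operation: slice [7:9]
Extract characters: s[7]='a', s[8]='d'
Result: ad


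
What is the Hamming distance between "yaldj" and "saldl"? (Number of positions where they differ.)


String 1: 'yaldj'
String 2: 'saldl'
Compare each position: pos 0: 'y'!='s', pos 1: 'a'=='a', pos 2: 'l'=='l', pos 3: 'd'=='d', pos 4: 'j'!='l'
Differing positions: 2
Hamming distance: 2


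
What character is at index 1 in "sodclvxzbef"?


Input string: 'sodclvxzbef'
Operation: get character at index 1
Index mapping: s[0]='s', s[1]='o'
Result: 'o'


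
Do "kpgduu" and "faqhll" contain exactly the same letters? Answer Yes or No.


String 1: 'kpgduu' -> sorted: 'dgkpuu'
String 2: 'faqhll' -> sorted: 'afhllq'
Compare sorted forms: 'dgkpuu' != 'afhllq'
Anagram: No


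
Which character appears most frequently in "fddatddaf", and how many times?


Input: 'fddatddaf'
Operation: tally each character
Counts: 'a':2, 'd':4, 'f':2, 't':1
Maximum: 'd' appears 4 times


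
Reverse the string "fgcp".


Input string: 'fgcp'
Operation: reverse character order
Original order: 'f' -> 'g' -> 'c' -> 'p'
Reversed order: 'p' -> 'c' -> 'g' -> 'f'
Result: pcgf


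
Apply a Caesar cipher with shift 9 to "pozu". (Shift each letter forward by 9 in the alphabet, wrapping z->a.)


Input: 'pozu', shift = 9
Operation: for each letter, (position + 9) mod 26
Mapping: 'p'(15+9=24)->'y', 'o'(14+9=23)->'x', 'z'(25+9=34, 34 mod 26=8)->'i', 'u'(20+9=29, 29 mod 26=3)->'d'
Result: yxid


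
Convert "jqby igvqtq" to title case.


Input string: 'jqby igvqtq'
Operation: capitalize first letter of each word
Word transformations: 'jqby'->'Jqby', 'igvqtq'->'Igvqtq'
Result: Jqby Igvqtq


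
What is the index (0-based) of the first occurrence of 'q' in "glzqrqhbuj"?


Input string: 'glzqrqhbuj'
Target: 'q'
Scanning left to right: s[0]='g', s[1]='l', s[2]='z', s[3]='q'
First match at index: 3


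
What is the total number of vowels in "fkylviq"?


Input string: 'fkylviq'
Operation: count vowels (a, e, i, o, u)
Scan: s[0]='f', s[1]='k', s[2]='y', s[3]='l', s[4]='v', s[5]='i' (vowel), s[6]='q'
Vowels found: 1
Result: 1


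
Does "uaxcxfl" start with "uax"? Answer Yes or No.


Input string: 'uaxcxfl'
Prefix to check: 'uax'
First 3 characters of input: 'uax'
Match: True
Result: Yes


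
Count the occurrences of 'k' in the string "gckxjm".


Input string: 'gckxjm'
Target character: 'k'
Scan each position: s[2]='k'
Matches found at indices: 2
Total: 1


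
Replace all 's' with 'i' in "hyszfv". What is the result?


Input string: 'hyszfv'
Operation: replace 's' with 'i'
Positions of 's': 2
After replacement: hyizfv


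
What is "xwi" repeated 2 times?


Input string: 'xwi'
Operation: repeat 2 times
Concatenation: 'xwi' + 'xwi'
Result: xwixwi


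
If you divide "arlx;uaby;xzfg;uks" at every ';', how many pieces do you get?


Input string: 'arlx;uaby;xzfg;uks'
Delimiter: ';'
Split result: 'arlx', 'uaby', 'xzfg', 'uks'
Number of parts: 4


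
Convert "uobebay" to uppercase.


Input string: 'uobebay'
Operation: convert each letter to uppercase
Mapping: 'u'->'U', 'o'->'O', 'b'->'B', 'e'->'E', 'b'->'B', 'a'->'A', 'y'->'Y'
Result: UOBEBAY


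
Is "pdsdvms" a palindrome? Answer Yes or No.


Input string: 'pdsdvms'
Reversed: 'smvdsdp'
Compare pairs: s[0]='p' vs s[6]='s' (mismatch), s[1]='d' vs s[5]='m' (mismatch), s[2]='s' vs s[4]='v' (mismatch)
Palindrome: No


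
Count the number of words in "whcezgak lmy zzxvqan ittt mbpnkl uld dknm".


Input string: 'whcezgak lmy zzxvqan ittt mbpnkl uld dknm'
Operation: split by spaces
Words found: 'whcezgak', 'lmy', 'zzxvqan', 'ittt', 'mbpnkl', 'uld', 'dknm'
Word count: 7


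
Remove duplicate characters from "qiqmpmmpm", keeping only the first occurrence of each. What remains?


Input: 'qiqmpmmpm'
Operation: keep first occurrence of each character
Scan: s[0]='q' new -> keep; s[1]='i' new -> keep; s[2]='q' seen -> skip; s[3]='m' new -> keep; s[4]='p' new -> keep; s[5]='m' seen -> skip; s[6]='m' seen -> skip; s[7]='p' seen -> skip; s[8]='m' seen -> skip
Result: qimp


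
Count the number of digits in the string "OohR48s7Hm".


Input string: 'OohR48s7Hm'
Operation: count digit characters (0-9)
Scan: 'O', 'o', 'h', 'R', '4'(digit), '8'(digit), 's', '7'(digit), 'H', 'm'
Digits found: 3
Result: 3


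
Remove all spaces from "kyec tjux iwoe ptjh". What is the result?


Input string: 'kyec tjux iwoe ptjh'
Operation: remove all spaces
Words: 'kyec', 'tjux', 'iwoe', 'ptjh'
Join without spaces: kyectjuxiwoeptjh


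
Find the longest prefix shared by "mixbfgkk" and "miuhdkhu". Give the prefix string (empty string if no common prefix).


String 1: 'mixbfgkk'
String 2: 'miuhdkhu'
Compare position by position:
pos 0: 'm' vs 'm' match
pos 1: 'i' vs 'i' match
pos 2: 'x' vs 'u' differ -> stop
Longest common prefix: "mi" (length 2)


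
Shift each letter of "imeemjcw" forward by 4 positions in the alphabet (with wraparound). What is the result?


Input: 'imeemjcw', shift = 4
Operation: for each letter, (position + 4) mod 26
Mapping: 'i'(8+4=12)->'m', 'm'(12+4=16)->'q', 'e'(4+4=8)->'i', 'e'(4+4=8)->'i', 'm'(12+4=16)->'q', 'j'(9+4=13)->'n', 'c'(2+4=6)->'g', 'w'(22+4=26, 26 mod 26=0)->'a'
Result: mqiiqnga


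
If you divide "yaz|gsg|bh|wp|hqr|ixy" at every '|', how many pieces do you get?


Input string: 'yaz|gsg|bh|wp|hqr|ixy'
Delimiter: '|'
Split result: 'yaz', 'gsg', 'bh', 'wp', 'hqr', 'ixy'
Number of parts: 6


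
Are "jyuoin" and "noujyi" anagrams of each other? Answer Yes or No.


String 1: 'jyuoin' -> sorted: 'ijnouy'
String 2: 'noujyi' -> sorted: 'ijnouy'
Compare sorted forms: 'ijnouy' == 'ijnouy'
Anagram: Yes


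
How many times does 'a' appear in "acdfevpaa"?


Input string: 'acdfevpaa'
Target character: 'a'
Scan each position: s[0]='a', s[7]='a', s[8]='a'
Matches found at indices: 0, 7, 8
Total: 3


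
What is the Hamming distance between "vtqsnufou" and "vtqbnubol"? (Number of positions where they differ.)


String 1: 'vtqsnufou'
String 2: 'vtqbnubol'
Compare each position: pos 0: 'v'=='v', pos 1: 't'=='t', pos 2: 'q'=='q', pos 3: 's'!='b', pos 4: 'n'=='n', pos 5: 'u'=='u', pos 6: 'f'!='b', pos 7: 'o'=='o', pos 8: 'u'!='l'
Differing positions: 3
Hamming distance: 3


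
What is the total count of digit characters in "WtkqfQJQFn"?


Input string: 'WtkqfQJQFn'
Operation: count digit characters (0-9)
Scan: 'W', 't', 'k', 'q', 'f', 'Q', 'J', 'Q', 'F', 'n'
Digits found: 0
Result: 0


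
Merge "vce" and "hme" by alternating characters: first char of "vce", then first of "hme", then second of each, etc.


String 1: 'vce'
String 2: 'hme'
Operation: alternate characters
Pairs: 'v'+'h', 'c'+'m', 'e'+'e'
Result: vhcmee


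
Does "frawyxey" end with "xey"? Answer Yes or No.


Input string: 'frawyxey'
Suffix to check: 'xey'
Last 3 characters of input: 'xey'
Match: True
Result: Yes


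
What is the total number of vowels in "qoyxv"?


Input string: 'qoyxv'
Operation: count vowels (a, e, i, o, u)
Scan: s[0]='q', s[1]='o' (vowel), s[2]='y', s[3]='x', s[4]='v'
Vowels found: 1
Result: 1


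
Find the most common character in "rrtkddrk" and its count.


Input: 'rrtkddrk'
Operation: tally each character
Counts: 'd':2, 'k':2, 'r':3, 't':1
Maximum: 'r' appears 3 times


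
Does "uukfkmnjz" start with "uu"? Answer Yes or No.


Input string: 'uukfkmnjz'
Prefix to check: 'uu'
First 2 characters of input: 'uu'
Match: True
Result: Yes


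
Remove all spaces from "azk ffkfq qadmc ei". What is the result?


Input string: 'azk ffkfq qadmc ei'
Operation: remove all spaces
Words: 'azk', 'ffkfq', 'qadmc', 'ei'
Join without spaces: azkffkfqqadmcei


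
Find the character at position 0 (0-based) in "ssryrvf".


Input string: 'ssryrvf'
Operation: get character at index 0
Index mapping: s[0]='s'
Result: 's'


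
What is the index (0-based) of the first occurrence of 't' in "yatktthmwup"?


Input string: 'yatktthmwup'
Target: 't'
Scanning left to right: s[0]='y', s[1]='a', s[2]='t'
First match at index: 2


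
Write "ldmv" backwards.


Input string: 'ldmv'
Operation: reverse character order
Original order: 'l' -> 'd' -> 'm' -> 'v'
Reversed order: 'v' -> 'm' -> 'd' -> 'l'
Result: vmdl


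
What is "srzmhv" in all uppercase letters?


Input string: 'srzmhv'
Operation: convert each letter to uppercase
Mapping: 's'->'S', 'r'->'R', 'z'->'Z', 'm'->'M', 'h'->'H', 'v'->'V'
Result: SRZMHV


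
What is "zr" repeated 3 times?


Input string: 'zr'
Operation: repeat 3 times
Concatenation: 'zr' + 'zr' + 'zr'
Result: zrzrzr


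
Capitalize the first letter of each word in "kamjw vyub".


Input string: 'kamjw vyub'
Operation: capitalize first letter of each word
Word transformations: 'kamjw'->'Kamjw', 'vyub'->'Vyub'
Result: Kamjw Vyub


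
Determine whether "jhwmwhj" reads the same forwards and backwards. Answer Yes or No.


Input string: 'jhwmwhj'
Reversed: 'jhwmwhj'
Compare pairs: s[0]='j' vs s[6]='j' (match), s[1]='h' vs s[5]='h' (match), s[2]='w' vs s[4]='w' (match)
Palindrome: Yes


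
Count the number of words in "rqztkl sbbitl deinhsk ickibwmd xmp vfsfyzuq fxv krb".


Input string: 'rqztkl sbbitl deinhsk ickibwmd xmp vfsfyzuq fxv krb'
Operation: split by spaces
Words found: 'rqztkl', 'sbbitl', 'deinhsk', 'ickibwmd', 'xmp', 'vfsfyzuq', 'fxv', 'krb'
Word count: 8


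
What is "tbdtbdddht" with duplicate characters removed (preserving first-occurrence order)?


Input: 'tbdtbdddht'
Operation: keep first occurrence of each character
Scan: s[0]='t' new -> keep; s[1]='b' new -> keep; s[2]='d' new -> keep; s[3]='t' seen -> skip; s[4]='b' seen -> skip; s[5]='d' seen -> skip; s[6]='d' seen -> skip; s[7]='d' seen -> skip; s[8]='h' new -> keep; s[9]='t' seen -> skip
Result: tbdh


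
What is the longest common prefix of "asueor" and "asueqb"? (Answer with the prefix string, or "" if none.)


String 1: 'asueor'
String 2: 'asueqb'
Compare position by position:
pos 0: 'a' vs 'a' match
pos 1: 's' vs 's' match
pos 2: 'u' vs 'u' match
pos 3: 'e' vs 'e' match
pos 4: 'o' vs 'q' differ -> stop
Longest common prefix: "asue" (length 4)


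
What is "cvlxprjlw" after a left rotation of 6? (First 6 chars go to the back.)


Input: 'cvlxprjlw', shift = 6
Operation: split at index 6 and swap parts
Front part s[0:6] = 'cvlxpr'
Back part s[6:] = 'jlw'
Rotated = back + front = 'jlw' + 'cvlxpr'
Result: jlwcvlxpr


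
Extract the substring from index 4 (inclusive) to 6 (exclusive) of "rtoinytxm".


Input string: 'rtoinytxm'
Operation: slice [4:6]
Extract characters: s[4]='n', s[5]='y'
Result: ny


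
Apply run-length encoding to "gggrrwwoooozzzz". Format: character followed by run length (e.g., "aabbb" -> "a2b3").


Input: 'gggrrwwoooozzzz'
Operation: identify consecutive runs
Runs: 'ggg' -> g3, 'rr' -> r2, 'ww' -> w2, 'oooo' -> o4, 'zzzz' -> z4
Encoded: g3r2w2o4z4


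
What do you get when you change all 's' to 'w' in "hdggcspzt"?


Input string: 'hdggcspzt'
Operation: replace 's' with 'w'
Positions of 's': 5
After replacement: hdggcwpzt


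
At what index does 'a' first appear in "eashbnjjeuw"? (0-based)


Input string: 'eashbnjjeuw'
Target: 'a'
Scanning left to right: s[0]='e', s[1]='a'
First match at index: 1


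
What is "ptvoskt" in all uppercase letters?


Input string: 'ptvoskt'
Operation: convert each letter to uppercase
Mapping: 'p'->'P', 't'->'T', 'v'->'V', 'o'->'O', 's'->'S', 'k'->'K', 't'->'T'
Result: PTVOSKT


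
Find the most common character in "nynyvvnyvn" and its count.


Input: 'nynyvvnyvn'
Operation: tally each character
Counts: 'n':4, 'v':3, 'y':3
Maximum: 'n' appears 4 times


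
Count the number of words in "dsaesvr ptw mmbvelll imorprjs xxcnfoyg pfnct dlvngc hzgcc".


Input string: 'dsaesvr ptw mmbvelll imorprjs xxcnfoyg pfnct dlvngc hzgcc'
Operation: split by spaces
Words found: 'dsaesvr', 'ptw', 'mmbvelll', 'imorprjs', 'xxcnfoyg', 'pfnct', 'dlvngc', 'hzgcc'
Word count: 8


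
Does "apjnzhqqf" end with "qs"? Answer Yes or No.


Input string: 'apjnzhqqf'
Suffix to check: 'qs'
Last 2 characters of input: 'qf'
Match: False
Result: No


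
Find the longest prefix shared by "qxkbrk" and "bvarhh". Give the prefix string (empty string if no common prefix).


String 1: 'qxkbrk'
String 2: 'bvarhh'
Compare position by position:
pos 0: 'q' vs 'b' differ -> stop
Longest common prefix: "" (length 0)


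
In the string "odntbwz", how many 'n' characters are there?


Input string: 'odntbwz'
Target character: 'n'
Scan each position: s[2]='n'
Matches found at indices: 2
Total: 1


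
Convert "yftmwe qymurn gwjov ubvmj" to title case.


Input string: 'yftmwe qymurn gwjov ubvmj'
Operation: capitalize first letter of each word
Word transformations: 'yftmwe'->'Yftmwe', 'qymurn'->'Qymurn', 'gwjov'->'Gwjov', 'ubvmj'->'Ubvmj'
Result: Yftmwe Qymurn Gwjov Ubvmj


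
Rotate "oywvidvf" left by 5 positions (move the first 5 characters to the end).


Input: 'oywvidvf', shift = 5
Operation: split at index 5 and swap parts
Front part s[0:5] = 'oywvi'
Back part s[5:] = 'dvf'
Rotated = back + front = 'dvf' + 'oywvi'
Result: dvfoywvi


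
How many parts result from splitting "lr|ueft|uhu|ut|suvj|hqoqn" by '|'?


Input string: 'lr|ueft|uhu|ut|suvj|hqoqn'
Delimiter: '|'
Split result: 'lr', 'ueft', 'uhu', 'ut', 'suvj', 'hqoqn'
Number of parts: 6


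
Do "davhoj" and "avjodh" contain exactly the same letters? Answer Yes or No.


String 1: 'davhoj' -> sorted: 'adhjov'
String 2: 'avjodh' -> sorted: 'adhjov'
Compare sorted forms: 'adhjov' == 'adhjov'
Anagram: Yes


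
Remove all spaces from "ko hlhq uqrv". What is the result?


Input string: 'ko hlhq uqrv'
Operation: remove all spaces
Words: 'ko', 'hlhq', 'uqrv'
Join without spaces: kohlhquqrv


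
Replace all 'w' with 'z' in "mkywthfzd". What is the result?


Input string: 'mkywthfzd'
Operation: replace 'w' with 'z'
Positions of 'w': 3
After replacement: mkyzthfzd


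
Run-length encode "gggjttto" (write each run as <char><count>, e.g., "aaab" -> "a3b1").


Input: 'gggjttto'
Operation: identify consecutive runs
Runs: 'ggg' -> g3, 'j' -> j1, 'ttt' -> t3, 'o' -> o1
Encoded: g3j1t3o1


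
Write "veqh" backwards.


Input string: 'veqh'
Operation: reverse character order
Original order: 'v' -> 'e' -> 'q' -> 'h'
Reversed order: 'h' -> 'q' -> 'e' -> 'v'
Result: hqev


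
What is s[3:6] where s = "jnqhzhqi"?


Input string: 'jnqhzhqi'
Operation: slice [3:6]
Extract characters: s[3]='h', s[4]='z', s[5]='h'
Result: hzh


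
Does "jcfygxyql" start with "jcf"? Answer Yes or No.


Input string: 'jcfygxyql'
Prefix to check: 'jcf'
First 3 characters of input: 'jcf'
Match: True
Result: Yes


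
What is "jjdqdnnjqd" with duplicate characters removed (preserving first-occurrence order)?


Input: 'jjdqdnnjqd'
Operation: keep first occurrence of each character
Scan: s[0]='j' new -> keep; s[1]='j' seen -> skip; s[2]='d' new -> keep; s[3]='q' new -> keep; s[4]='d' seen -> skip; s[5]='n' new -> keep; s[6]='n' seen -> skip; s[7]='j' seen -> skip; s[8]='q' seen -> skip; s[9]='d' seen -> skip
Result: jdqn


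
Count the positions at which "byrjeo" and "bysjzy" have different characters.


String 1: 'byrjeo'
String 2: 'bysjzy'
Compare each position: pos 0: 'b'=='b', pos 1: 'y'=='y', pos 2: 'r'!='s', pos 3: 'j'=='j', pos 4: 'e'!='z', pos 5: 'o'!='y'
Differing positions: 3
Hamming distance: 3


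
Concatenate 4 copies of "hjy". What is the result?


Input string: 'hjy'
Operation: repeat 4 times
Concatenation: 'hjy' + 'hjy' + 'hjy' + 'hjy'
Result: hjyhjyhjyhjy


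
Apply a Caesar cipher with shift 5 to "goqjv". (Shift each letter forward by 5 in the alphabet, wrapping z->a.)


Input: 'goqjv', shift = 5
Operation: for each letter, (position + 5) mod 26
Mapping: 'g'(6+5=11)->'l', 'o'(14+5=19)->'t', 'q'(16+5=21)->'v', 'j'(9+5=14)->'o', 'v'(21+5=26, 26 mod 26=0)->'a'
Result: ltvoa


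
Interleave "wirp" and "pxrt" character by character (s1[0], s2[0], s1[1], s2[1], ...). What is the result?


String 1: 'wirp'
String 2: 'pxrt'
Operation: alternate characters
Pairs: 'w'+'p', 'i'+'x', 'r'+'r', 'p'+'t'
Result: wpixrrpt


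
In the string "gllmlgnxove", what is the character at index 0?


Input string: 'gllmlgnxove'
Operation: get character at index 0
Index mapping: s[0]='g'
Result: 'g'


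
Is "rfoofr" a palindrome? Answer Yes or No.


Input string: 'rfoofr'
Reversed: 'rfoofr'
Compare pairs: s[0]='r' vs s[5]='r' (match), s[1]='f' vs s[4]='f' (match), s[2]='o' vs s[3]='o' (match)
Palindrome: Yes


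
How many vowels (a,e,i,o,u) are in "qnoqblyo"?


Input string: 'qnoqblyo'
Operation: count vowels (a, e, i, o, u)
Scan: s[0]='q', s[1]='n', s[2]='o' (vowel), s[3]='q', s[4]='b', s[5]='l', s[6]='y', s[7]='o' (vowel)
Vowels found: 2
Result: 2


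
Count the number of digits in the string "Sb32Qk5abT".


Input string: 'Sb32Qk5abT'
Operation: count digit characters (0-9)
Scan: 'S', 'b', '3'(digit), '2'(digit), 'Q', 'k', '5'(digit), 'a', 'b', 'T'
Digits found: 3
Result: 3


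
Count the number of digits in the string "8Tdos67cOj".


Input string: '8Tdos67cOj'
Operation: count digit characters (0-9)
Scan: '8'(digit), 'T', 'd', 'o', 's', '6'(digit), '7'(digit), 'c', 'O', 'j'
Digits found: 3
Result: 3


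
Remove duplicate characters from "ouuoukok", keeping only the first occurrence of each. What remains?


Input: 'ouuoukok'
Operation: keep first occurrence of each character
Scan: s[0]='o' new -> keep; s[1]='u' new -> keep; s[2]='u' seen -> skip; s[3]='o' seen -> skip; s[4]='u' seen -> skip; s[5]='k' new -> keep; s[6]='o' seen -> skip; s[7]='k' seen -> skip
Result: ouk


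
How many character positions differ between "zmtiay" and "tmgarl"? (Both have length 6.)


String 1: 'zmtiay'
String 2: 'tmgarl'
Compare each position: pos 0: 'z'!='t', pos 1: 'm'=='m', pos 2: 't'!='g', pos 3: 'i'!='a', pos 4: 'a'!='r', pos 5: 'y'!='l'
Differing positions: 5
Hamming distance: 5


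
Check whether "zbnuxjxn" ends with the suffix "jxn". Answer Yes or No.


Input string: 'zbnuxjxn'
Suffix to check: 'jxn'
Last 3 characters of input: 'jxn'
Match: True
Result: Yes


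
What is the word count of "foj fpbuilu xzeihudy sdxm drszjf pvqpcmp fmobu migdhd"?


Input string: 'foj fpbuilu xzeihudy sdxm drszjf pvqpcmp fmobu migdhd'
Operation: split by spaces
Words found: 'foj', 'fpbuilu', 'xzeihudy', 'sdxm', 'drszjf', 'pvqpcmp', 'fmobu', 'migdhd'
Word count: 8


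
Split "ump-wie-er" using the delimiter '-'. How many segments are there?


Input string: 'ump-wie-er'
Delimiter: '-'
Split result: 'ump', 'wie', 'er'
Number of parts: 3


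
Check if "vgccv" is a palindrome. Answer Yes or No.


Input string: 'vgccv'
Reversed: 'vccgv'
Compare pairs: s[0]='v' vs s[4]='v' (match), s[1]='g' vs s[3]='c' (mismatch)
Palindrome: No


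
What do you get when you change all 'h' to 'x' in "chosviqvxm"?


Input string: 'chosviqvxm'
Operation: replace 'h' with 'x'
Positions of 'h': 1
After replacement: cxosviqvxm


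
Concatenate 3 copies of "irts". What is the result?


Input string: 'irts'
Operation: repeat 3 times
Concatenation: 'irts' + 'irts' + 'irts'
Result: irtsirtsirts


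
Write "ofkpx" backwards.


Input string: 'ofkpx'
Operation: reverse character order
Original order: 'o' -> 'f' -> 'k' -> 'p' -> 'x'
Reversed order: 'x' -> 'p' -> 'k' -> 'f' -> 'o'
Result: xpkfo


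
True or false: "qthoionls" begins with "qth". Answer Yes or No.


Input string: 'qthoionls'
Prefix to check: 'qth'
First 3 characters of input: 'qth'
Match: True
Result: Yes


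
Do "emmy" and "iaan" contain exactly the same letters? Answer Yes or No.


String 1: 'emmy' -> sorted: 'emmy'
String 2: 'iaan' -> sorted: 'aain'
Compare sorted forms: 'emmy' != 'aain'
Anagram: No


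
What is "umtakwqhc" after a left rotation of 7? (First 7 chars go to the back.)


Input: 'umtakwqhc', shift = 7
Operation: split at index 7 and swap parts
Front part s[0:7] = 'umtakwq'
Back part s[7:] = 'hc'
Rotated = back + front = 'hc' + 'umtakwq'
Result: hcumtakwq


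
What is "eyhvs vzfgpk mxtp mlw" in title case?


Input string: 'eyhvs vzfgpk mxtp mlw'
Operation: capitalize first letter of each word
Word transformations: 'eyhvs'->'Eyhvs', 'vzfgpk'->'Vzfgpk', 'mxtp'->'Mxtp', 'mlw'->'Mlw'
Result: Eyhvs Vzfgpk Mxtp Mlw


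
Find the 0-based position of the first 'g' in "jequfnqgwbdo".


Input string: 'jequfnqgwbdo'
Target: 'g'
Scanning left to right: s[0]='j', s[1]='e', s[2]='q', s[3]='u', s[4]='f', s[5]='n', s[6]='q', s[7]='g'
First match at index: 7


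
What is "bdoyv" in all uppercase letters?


Input string: 'bdoyv'
Operation: convert each letter to uppercase
Mapping: 'b'->'B', 'd'->'D', 'o'->'O', 'y'->'Y', 'v'->'V'
Result: BDOYV


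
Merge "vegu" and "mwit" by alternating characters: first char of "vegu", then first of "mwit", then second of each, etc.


String 1: 'vegu'
String 2: 'mwit'
Operation: alternate characters
Pairs: 'v'+'m', 'e'+'w', 'g'+'i', 'u'+'t'
Result: vmewgiut


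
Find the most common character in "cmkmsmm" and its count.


Input: 'cmkmsmm'
Operation: tally each character
Counts: 'c':1, 'k':1, 'm':4, 's':1
Maximum: 'm' appears 4 times


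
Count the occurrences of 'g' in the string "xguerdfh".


Input string: 'xguerdfh'
Target character: 'g'
Scan each position: s[1]='g'
Matches found at indices: 1
Total: 1


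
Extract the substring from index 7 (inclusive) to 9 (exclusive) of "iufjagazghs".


Input string: 'iufjagazghs'
Operation: slice [7:9]
Extract characters: s[7]='z', s[8]='g'
Result: zg


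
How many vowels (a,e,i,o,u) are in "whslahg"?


Input string: 'whslahg'
Operation: count vowels (a, e, i, o, u)
Scan: s[0]='w', s[1]='h', s[2]='s', s[3]='l', s[4]='a' (vowel), s[5]='h', s[6]='g'
Vowels found: 1
Result: 1


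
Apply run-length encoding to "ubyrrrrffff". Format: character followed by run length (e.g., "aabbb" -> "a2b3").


Input: 'ubyrrrrffff'
Operation: identify consecutive runs
Runs: 'u' -> u1, 'b' -> b1, 'y' -> y1, 'rrrr' -> r4, 'ffff' -> f4
Encoded: u1b1y1r4f4


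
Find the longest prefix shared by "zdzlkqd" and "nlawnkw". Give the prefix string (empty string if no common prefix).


String 1: 'zdzlkqd'
String 2: 'nlawnkw'
Compare position by position:
pos 0: 'z' vs 'n' differ -> stop
Longest common prefix: "" (length 0)


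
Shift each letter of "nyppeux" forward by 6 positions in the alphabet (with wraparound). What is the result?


Input: 'nyppeux', shift = 6
Operation: for each letter, (position + 6) mod 26
Mapping: 'n'(13+6=19)->'t', 'y'(24+6=30, 30 mod 26=4)->'e', 'p'(15+6=21)->'v', 'p'(15+6=21)->'v', 'e'(4+6=10)->'k', 'u'(20+6=26, 26 mod 26=0)->'a', 'x'(23+6=29, 29 mod 26=3)->'d'
Result: tevvkad


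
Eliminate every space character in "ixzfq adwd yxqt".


Input string: 'ixzfq adwd yxqt'
Operation: remove all spaces
Words: 'ixzfq', 'adwd', 'yxqt'
Join without spaces: ixzfqadwdyxqt


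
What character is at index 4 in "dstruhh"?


Input string: 'dstruhh'
Operation: get character at index 4
Index mapping: s[0]='d', s[1]='s', s[2]='t', s[3]='r', s[4]='u'
Result: 'u'


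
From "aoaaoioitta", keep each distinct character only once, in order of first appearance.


Input: 'aoaaoioitta'
Operation: keep first occurrence of each character
Scan: s[0]='a' new -> keep; s[1]='o' new -> keep; s[2]='a' seen -> skip; s[3]='a' seen -> skip; s[4]='o' seen -> skip; s[5]='i' new -> keep; s[6]='o' seen -> skip; s[7]='i' seen -> skip; s[8]='t' new -> keep; s[9]='t' seen -> skip; s[10]='a' seen -> skip
Result: aoit


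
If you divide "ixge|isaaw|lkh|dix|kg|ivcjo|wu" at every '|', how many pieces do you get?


Input string: 'ixge|isaaw|lkh|dix|kg|ivcjo|wu'
Delimiter: '|'
Split result: 'ixge', 'isaaw', 'lkh', 'dix', 'kg', 'ivcjo', 'wu'
Number of parts: 7


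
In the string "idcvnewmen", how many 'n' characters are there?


Input string: 'idcvnewmen'
Target character: 'n'
Scan each position: s[4]='n', s[9]='n'
Matches found at indices: 4, 9
Total: 2


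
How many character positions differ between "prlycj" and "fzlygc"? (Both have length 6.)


String 1: 'prlycj'
String 2: 'fzlygc'
Compare each position: pos 0: 'p'!='f', pos 1: 'r'!='z', pos 2: 'l'=='l', pos 3: 'y'=='y', pos 4: 'c'!='g', pos 5: 'j'!='c'
Differing positions: 4
Hamming distance: 4


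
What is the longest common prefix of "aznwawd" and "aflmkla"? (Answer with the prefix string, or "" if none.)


String 1: 'aznwawd'
String 2: 'aflmkla'
Compare position by position:
pos 0: 'a' vs 'a' match
pos 1: 'z' vs 'f' differ -> stop
Longest common prefix: "a" (length 1)


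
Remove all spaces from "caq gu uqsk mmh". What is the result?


Input string: 'caq gu uqsk mmh'
Operation: remove all spaces
Words: 'caq', 'gu', 'uqsk', 'mmh'
Join without spaces: caqguuqskmmh


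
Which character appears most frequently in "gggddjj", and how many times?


Input: 'gggddjj'
Operation: tally each character
Counts: 'd':2, 'g':3, 'j':2
Maximum: 'g' appears 3 times


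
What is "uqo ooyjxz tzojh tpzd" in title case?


Input string: 'uqo ooyjxz tzojh tpzd'
Operation: capitalize first letter of each word
Word transformations: 'uqo'->'Uqo', 'ooyjxz'->'Ooyjxz', 'tzojh'->'Tzojh', 'tpzd'->'Tpzd'
Result: Uqo Ooyjxz Tzojh Tpzd


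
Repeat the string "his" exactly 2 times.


Input string: 'his'
Operation: repeat 2 times
Concatenation: 'his' + 'his'
Result: hishis


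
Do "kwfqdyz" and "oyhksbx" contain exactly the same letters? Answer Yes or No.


String 1: 'kwfqdyz' -> sorted: 'dfkqwyz'
String 2: 'oyhksbx' -> sorted: 'bhkosxy'
Compare sorted forms: 'dfkqwyz' != 'bhkosxy'
Anagram: No


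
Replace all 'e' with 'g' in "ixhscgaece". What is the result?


Input string: 'ixhscgaece'
Operation: replace 'e' with 'g'
Positions of 'e': 7, 9
After replacement: ixhscgagcg


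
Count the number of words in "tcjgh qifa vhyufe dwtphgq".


Input string: 'tcjgh qifa vhyufe dwtphgq'
Operation: split by spaces
Words found: 'tcjgh', 'qifa', 'vhyufe', 'dwtphgq'
Word count: 4


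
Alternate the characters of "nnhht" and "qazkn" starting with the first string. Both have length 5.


String 1: 'nnhht'
String 2: 'qazkn'
Operation: alternate characters
Pairs: 'n'+'q', 'n'+'a', 'h'+'z', 'h'+'k', 't'+'n'
Result: nqnahzhktn


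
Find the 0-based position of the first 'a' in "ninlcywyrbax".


Input string: 'ninlcywyrbax'
Target: 'a'
Scanning left to right: s[0]='n', s[1]='i', s[2]='n', s[3]='l', s[4]='c', s[5]='y', s[6]='w', s[7]='y', s[8]='r', s[9]='b', s[10]='a'
First match at index: 10


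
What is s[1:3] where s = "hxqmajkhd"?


Input string: 'hxqmajkhd'
Operation: slice [1:3]
Extract characters: s[1]='x', s[2]='q'
Result: xq


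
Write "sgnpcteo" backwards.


Input string: 'sgnpcteo'
Operation: reverse character order
Original order: 's' -> 'g' -> 'n' -> 'p' -> 'c' -> 't' -> 'e' -> 'o'
Reversed order: 'o' -> 'e' -> 't' -> 'c' -> 'p' -> 'n' -> 'g' -> 's'
Result: oetcpngs


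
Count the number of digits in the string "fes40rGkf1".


Input string: 'fes40rGkf1'
Operation: count digit characters (0-9)
Scan: 'f', 'e', 's', '4'(digit), '0'(digit), 'r', 'G', 'k', 'f', '1'(digit)
Digits found: 3
Result: 3


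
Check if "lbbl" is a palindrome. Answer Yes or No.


Input string: 'lbbl'
Reversed: 'lbbl'
Compare pairs: s[0]='l' vs s[3]='l' (match), s[1]='b' vs s[2]='b' (match)
Palindrome: Yes


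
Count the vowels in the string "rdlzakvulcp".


Input string: 'rdlzakvulcp'
Operation: count vowels (a, e, i, o, u)
Scan: s[0]='r', s[1]='d', s[2]='l', s[3]='z', s[4]='a' (vowel), s[5]='k', s[6]='v', s[7]='u' (vowel), s[8]='l', s[9]='c', s[10]='p'
Vowels found: 2
Result: 2
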